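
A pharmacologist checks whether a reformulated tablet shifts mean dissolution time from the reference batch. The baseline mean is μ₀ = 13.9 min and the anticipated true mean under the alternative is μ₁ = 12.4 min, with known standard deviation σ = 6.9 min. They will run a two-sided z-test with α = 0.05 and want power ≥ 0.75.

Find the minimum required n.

n = 147

Standardized effect: d = |μ₁ − μ₀| / σ = |12.4 − 13.9| / 6.9 = 0.2174
For power 0.75 need Φ(δ − z_{0.025}) = 0.75, so δ = z_{0.025} + z_{0.25} = 1.960 + 0.674 = 2.634.
(For δ > 0 the lower-tail rejection region contributes negligibly to power, so the one-term inversion is standard.)
δ = d·√n ⇒ n = (δ/d)² = (2.634 / 0.2174)² = 146.86.
Round up to the next whole unit.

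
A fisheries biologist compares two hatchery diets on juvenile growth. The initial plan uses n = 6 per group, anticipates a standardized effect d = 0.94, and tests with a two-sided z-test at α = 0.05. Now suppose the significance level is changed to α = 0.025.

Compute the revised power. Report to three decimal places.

Power ≈ 0.270

δ = d·√(n/2) = 0.94 × √(6/2) = 1.6281 (unchanged). New critical value: z_{0.0125} = 2.241.
Revised power = Φ(δ − 2.241) + Φ(−δ − 2.241) = Φ(-0.613) + Φ(-3.870) = 0.2698 + 0.0001 = 0.2699.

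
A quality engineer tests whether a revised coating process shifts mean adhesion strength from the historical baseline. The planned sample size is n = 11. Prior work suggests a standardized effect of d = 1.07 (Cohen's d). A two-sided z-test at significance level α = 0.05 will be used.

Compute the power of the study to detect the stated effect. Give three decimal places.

Power ≈ 0.944

Noncentrality parameter: δ = d·√n = 1.07 × √11 = 3.5488
Critical value for a two-sided test at α = 0.05: z_{α/2} = 1.960.
Power = Φ(δ − 1.960) + Φ(−δ − 1.960) = Φ(1.589) + Φ(-5.509) = 0.9439 + 0.0000 = 0.9440.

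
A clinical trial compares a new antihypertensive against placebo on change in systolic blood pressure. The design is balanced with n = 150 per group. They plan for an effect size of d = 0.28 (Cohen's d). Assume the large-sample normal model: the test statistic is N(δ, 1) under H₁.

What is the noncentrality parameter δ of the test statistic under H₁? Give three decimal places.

δ = d·√(n/2) = 0.28 × √(150/2) = 2.4249

δ ≈ 2.425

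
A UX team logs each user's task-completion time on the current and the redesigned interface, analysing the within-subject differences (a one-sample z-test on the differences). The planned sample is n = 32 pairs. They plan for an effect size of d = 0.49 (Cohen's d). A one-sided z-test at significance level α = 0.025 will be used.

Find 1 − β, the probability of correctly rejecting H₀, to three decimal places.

Power ≈ 0.792

Noncentrality parameter: δ = d·√n = 0.49 × √32 = 2.7719
One-sided α = 0.025 → critical value z_{0.025} = 1.960.
Power = P(Z > 1.960 − δ) = Φ(0.812) = 0.7916.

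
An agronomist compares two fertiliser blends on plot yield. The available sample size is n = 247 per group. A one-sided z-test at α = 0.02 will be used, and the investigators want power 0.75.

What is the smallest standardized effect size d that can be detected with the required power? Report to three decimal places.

d ≈ 0.245

Required noncentrality: δ = z_{0.02} + z_{0.25} = 2.054 + 0.674 = 2.728.
δ = d·√(n/2) ⇒ d = δ/√(n/2) = 2.728/√(247/2) = 0.2455.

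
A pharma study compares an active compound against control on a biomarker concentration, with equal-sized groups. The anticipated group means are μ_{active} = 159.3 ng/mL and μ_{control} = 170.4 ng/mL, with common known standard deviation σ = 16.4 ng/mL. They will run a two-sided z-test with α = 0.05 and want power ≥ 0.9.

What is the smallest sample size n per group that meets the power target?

Standardized effect: d = |μ_{active} − μ_{control}| / σ = |159.3 − 170.4| / 16.4 = 0.6768
Set Φ(δ − 1.960) = 0.9; then δ − 1.960 = Φ⁻¹(0.9) = 1.282, giving δ = 3.242.
(The Φ(−δ − z_{α/2}) term is vanishingly small for δ > 0 and is dropped in the standard sample-size formula.)
δ = d·√(n/2) ⇒ n = 2(δ/d)² = 2 × (3.242 / 0.6768)² = 45.87.
Round up to the next whole unit.

n = 46 per group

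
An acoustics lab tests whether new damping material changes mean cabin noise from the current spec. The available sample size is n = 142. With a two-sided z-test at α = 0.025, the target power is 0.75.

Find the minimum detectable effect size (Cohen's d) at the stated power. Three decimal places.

Required noncentrality: δ = z_{0.0125} + z_{0.25} = 2.241 + 0.674 = 2.916.
(Lower-tail contribution to power is negligible for δ > 0.)
δ = d·√n ⇒ d = δ/√n = 2.916/√142 = 0.2447.

d ≈ 0.245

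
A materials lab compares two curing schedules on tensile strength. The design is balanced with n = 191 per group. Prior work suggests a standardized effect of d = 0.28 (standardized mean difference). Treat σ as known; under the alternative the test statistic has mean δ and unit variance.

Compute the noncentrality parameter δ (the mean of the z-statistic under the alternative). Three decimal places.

δ ≈ 2.736

δ = d·√(n/2) = 0.28 × √(191/2) = 2.7363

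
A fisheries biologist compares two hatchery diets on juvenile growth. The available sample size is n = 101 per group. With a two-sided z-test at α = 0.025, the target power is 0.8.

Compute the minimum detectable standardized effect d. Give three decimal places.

Need Φ(δ − 2.241) = 0.8, so δ = 2.241 + 0.842 = 3.083.
(Lower-tail contribution to power is negligible for δ > 0.)
δ = d·√(n/2) ⇒ d = δ/√(n/2) = 3.083/√(101/2) = 0.4338.

d ≈ 0.434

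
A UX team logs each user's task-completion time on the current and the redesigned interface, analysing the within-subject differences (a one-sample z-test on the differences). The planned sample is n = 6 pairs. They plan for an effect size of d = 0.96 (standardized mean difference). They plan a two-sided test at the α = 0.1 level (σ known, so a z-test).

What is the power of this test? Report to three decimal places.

Power ≈ 0.760

Noncentrality parameter: δ = d·√n = 0.96 × √6 = 2.3515
Critical value for a two-sided test at α = 0.1: z_{α/2} = 1.645.
Power = Φ(δ − 1.645) + Φ(−δ − 1.645) = Φ(0.707) + Φ(-3.996) = 0.7601 + 0.0000 = 0.7601.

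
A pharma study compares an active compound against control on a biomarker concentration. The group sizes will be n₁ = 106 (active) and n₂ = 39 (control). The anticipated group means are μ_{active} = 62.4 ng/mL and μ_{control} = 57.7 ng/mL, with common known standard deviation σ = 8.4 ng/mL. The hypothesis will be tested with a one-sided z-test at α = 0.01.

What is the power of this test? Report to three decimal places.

Power ≈ 0.746

Standardized effect: d = |μ_{active} − μ_{control}| / σ = |62.4 − 57.7| / 8.4 = 0.5595
Noncentrality parameter: δ = d / √(1/n₁ + 1/n₂) = 0.5595 / √(1/106 + 1/39) = 2.9876
Critical value for a one-sided test at α = 0.01: z_α = 2.326.
Power = P(Z > 2.326 − δ) = Φ(0.661) = 0.7458.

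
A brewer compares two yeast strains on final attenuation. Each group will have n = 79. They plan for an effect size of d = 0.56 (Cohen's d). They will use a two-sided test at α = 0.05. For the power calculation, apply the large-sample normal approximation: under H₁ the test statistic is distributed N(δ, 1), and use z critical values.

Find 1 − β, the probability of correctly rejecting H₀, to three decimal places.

Noncentrality parameter: δ = d·√(n/2) = 0.56 × √(79/2) = 3.5195
Critical value for a two-sided test at α = 0.05: z_{α/2} = 1.960.
Power = Φ(δ − 1.960) + Φ(−δ − 1.960) = Φ(1.560) + Φ(-5.480) = 0.9406 + 0.0000 = 0.9406.

Power ≈ 0.941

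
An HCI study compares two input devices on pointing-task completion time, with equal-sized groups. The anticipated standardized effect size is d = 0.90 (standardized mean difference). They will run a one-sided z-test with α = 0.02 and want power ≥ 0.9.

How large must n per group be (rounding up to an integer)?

n = 28 per group

For power 0.9 need Φ(δ − z_{0.02}) = 0.9, so δ = z_{0.02} + z_{0.10} = 2.054 + 1.282 = 3.335.
δ = d·√(n/2) ⇒ n = 2(δ/d)² = 2 × (3.335 / 0.90)² = 27.47.
Round up to the next whole unit.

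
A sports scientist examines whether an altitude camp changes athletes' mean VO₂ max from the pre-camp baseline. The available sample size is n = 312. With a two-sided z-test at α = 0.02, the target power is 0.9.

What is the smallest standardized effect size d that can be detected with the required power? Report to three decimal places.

d ≈ 0.204

Required noncentrality: δ = z_{0.01} + z_{0.10} = 2.326 + 1.282 = 3.608.
(The second rejection-region term Φ(−δ − z_{α/2}) is negligible and dropped.)
δ = d·√n ⇒ d = δ/√n = 3.608/√312 = 0.2043.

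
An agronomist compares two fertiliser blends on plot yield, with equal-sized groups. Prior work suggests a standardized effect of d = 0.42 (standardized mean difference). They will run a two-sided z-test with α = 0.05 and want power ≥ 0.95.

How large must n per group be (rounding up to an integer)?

n = 148 per group

For power 0.95 need Φ(δ − z_{0.025}) = 0.95, so δ = z_{0.025} + z_{0.05} = 1.960 + 1.645 = 3.605.
(For δ > 0 the lower-tail rejection region contributes negligibly to power, so the one-term inversion is standard.)
δ = d·√(n/2) ⇒ n = 2(δ/d)² = 2 × (3.605 / 0.42)² = 147.33.
Rounding up, n = 148 per group.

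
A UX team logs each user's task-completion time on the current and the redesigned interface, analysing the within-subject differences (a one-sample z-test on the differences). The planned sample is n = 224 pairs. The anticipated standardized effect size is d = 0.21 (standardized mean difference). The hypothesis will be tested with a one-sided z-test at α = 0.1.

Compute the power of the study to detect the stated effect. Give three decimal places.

Power ≈ 0.969

Noncentrality parameter: λ = d·√n = 0.21 × √224 = 3.1430
One-sided α = 0.1 → critical value z_{0.1} = 1.282.
Power = Φ(λ − 1.282) = Φ(1.861) = 0.9687.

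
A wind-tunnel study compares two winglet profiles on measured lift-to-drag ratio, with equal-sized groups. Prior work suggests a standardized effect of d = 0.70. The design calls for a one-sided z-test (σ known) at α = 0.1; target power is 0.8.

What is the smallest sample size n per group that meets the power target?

For power 0.8 need Φ(δ − z_{0.1}) = 0.8, so δ = z_{0.1} + z_{0.20} = 1.282 + 0.842 = 2.123.
δ = d·√(n/2) ⇒ n = 2(δ/d)² = 2 × (2.123 / 0.70)² = 18.40.
Round up to the next whole unit.

n = 19 per group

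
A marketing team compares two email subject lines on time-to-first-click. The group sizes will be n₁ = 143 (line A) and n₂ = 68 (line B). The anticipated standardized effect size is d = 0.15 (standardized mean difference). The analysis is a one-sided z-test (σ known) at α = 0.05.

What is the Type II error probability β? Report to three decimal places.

Noncentrality parameter: δ = d / √(1/n₁ + 1/n₂) = 0.15 / √(1/143 + 1/68) = 1.0183
One-sided α = 0.05 → critical value z_{0.05} = 1.645.
Power = Φ(δ − 1.645) = Φ(-0.627) = 0.2655.
Type II error: β = 1 − power = 1 − 0.2655 = 0.7345.

β ≈ 0.735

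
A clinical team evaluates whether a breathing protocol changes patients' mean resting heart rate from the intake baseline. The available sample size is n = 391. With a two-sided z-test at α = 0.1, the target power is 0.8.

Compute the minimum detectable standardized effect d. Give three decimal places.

Need Φ(δ − 1.645) = 0.8, so δ = 1.645 + 0.842 = 2.486.
(Lower-tail contribution to power is negligible for δ > 0.)
δ = d·√n ⇒ d = δ/√n = 2.486/√391 = 0.1257.

d ≈ 0.126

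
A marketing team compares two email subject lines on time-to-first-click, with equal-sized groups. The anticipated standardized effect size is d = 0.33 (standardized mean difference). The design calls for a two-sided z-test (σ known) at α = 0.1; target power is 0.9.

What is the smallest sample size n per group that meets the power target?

Set Φ(δ − 1.645) = 0.9; then δ − 1.645 = Φ⁻¹(0.9) = 1.282, giving δ = 2.926.
(For δ > 0 the lower-tail rejection region contributes negligibly to power, so the one-term inversion is standard.)
δ = d·√(n/2) ⇒ n = 2(δ/d)² = 2 × (2.926 / 0.33)² = 157.28.
Rounding up, n = 158 per group.

n = 158 per group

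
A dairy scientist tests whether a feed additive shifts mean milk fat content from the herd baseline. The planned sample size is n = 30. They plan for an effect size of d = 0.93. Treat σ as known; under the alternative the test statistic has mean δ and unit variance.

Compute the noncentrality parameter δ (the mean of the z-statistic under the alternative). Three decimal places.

δ = d·√n = 0.93 × √30 = 5.0938

δ ≈ 5.094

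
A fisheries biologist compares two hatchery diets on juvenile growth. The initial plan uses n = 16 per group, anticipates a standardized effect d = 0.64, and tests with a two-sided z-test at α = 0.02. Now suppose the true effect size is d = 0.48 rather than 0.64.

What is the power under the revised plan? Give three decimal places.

Power ≈ 0.166

With d = 0.48: δ = d·√(n/2) = 0.48 × √(16/2) = 1.3576. Critical value z_{0.01} = 2.326.
Revised power = Φ(δ − 2.326) + Φ(−δ − 2.326) = Φ(-0.969) + Φ(-3.684) = 0.1663 + 0.0001 = 0.1665.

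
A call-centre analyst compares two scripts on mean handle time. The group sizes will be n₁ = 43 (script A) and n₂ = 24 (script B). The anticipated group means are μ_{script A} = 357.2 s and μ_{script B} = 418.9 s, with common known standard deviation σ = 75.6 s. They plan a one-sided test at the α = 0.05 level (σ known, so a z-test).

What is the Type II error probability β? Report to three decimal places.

β ≈ 0.060

Standardized effect: d = |μ_{script A} − μ_{script B}| / σ = |357.2 − 418.9| / 75.6 = 0.8161
Noncentrality parameter: δ = d / √(1/n₁ + 1/n₂) = 0.8161 / √(1/43 + 1/24) = 3.2031
Critical value for a one-sided test at α = 0.05: z_α = 1.645.
Power = P(Z > 1.645 − δ) = Φ(1.558) = 0.9404.
Type II error: β = 1 − power = 1 − 0.9404 = 0.0596.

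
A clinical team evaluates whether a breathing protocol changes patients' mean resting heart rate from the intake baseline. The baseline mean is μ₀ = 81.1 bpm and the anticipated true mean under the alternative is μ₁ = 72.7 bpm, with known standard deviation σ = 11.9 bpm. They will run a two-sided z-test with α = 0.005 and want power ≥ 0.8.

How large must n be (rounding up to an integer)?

Standardized effect: d = |μ₁ − μ₀| / σ = |72.7 − 81.1| / 11.9 = 0.7059
For power 0.8 need Φ(δ − z_{0.0025}) = 0.8, so δ = z_{0.0025} + z_{0.20} = 2.807 + 0.842 = 3.649.
(Ignoring the negligible lower-tail rejection probability gives the usual closed-form inversion.)
δ = d·√n ⇒ n = (δ/d)² = (3.649 / 0.7059)² = 26.72.
Rounding up, n = 27.

n = 27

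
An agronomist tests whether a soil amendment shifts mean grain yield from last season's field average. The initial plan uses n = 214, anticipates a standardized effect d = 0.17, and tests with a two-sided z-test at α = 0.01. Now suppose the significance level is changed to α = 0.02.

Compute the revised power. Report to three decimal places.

δ = d·√n = 0.17 × √214 = 2.4869 (unchanged). New critical value: z_{0.01} = 2.326.
Revised power = Φ(δ − 2.326) + Φ(−δ − 2.326) = Φ(0.161) + Φ(-4.813) = 0.5638 + 0.0000 = 0.5638.

Power ≈ 0.564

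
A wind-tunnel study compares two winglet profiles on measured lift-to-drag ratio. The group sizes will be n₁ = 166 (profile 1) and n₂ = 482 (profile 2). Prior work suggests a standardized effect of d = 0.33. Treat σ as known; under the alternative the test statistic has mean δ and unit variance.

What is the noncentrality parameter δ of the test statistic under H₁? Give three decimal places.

δ = d / √(1/n₁ + 1/n₂) = 0.33 / √(1/166 + 1/482) = 3.6669

δ ≈ 3.667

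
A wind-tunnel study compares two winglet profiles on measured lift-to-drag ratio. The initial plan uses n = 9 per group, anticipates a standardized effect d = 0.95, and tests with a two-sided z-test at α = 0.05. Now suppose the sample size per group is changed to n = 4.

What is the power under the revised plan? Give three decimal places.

With n = 4 per group: δ = d·√(n/2) = 0.95 × √(4/2) = 1.3435. Critical value z_{0.025} = 1.960.
Revised power = Φ(δ − 1.960) + Φ(−δ − 1.960) = Φ(-0.616) + Φ(-3.303) = 0.2688 + 0.0005 = 0.2693.

Power ≈ 0.269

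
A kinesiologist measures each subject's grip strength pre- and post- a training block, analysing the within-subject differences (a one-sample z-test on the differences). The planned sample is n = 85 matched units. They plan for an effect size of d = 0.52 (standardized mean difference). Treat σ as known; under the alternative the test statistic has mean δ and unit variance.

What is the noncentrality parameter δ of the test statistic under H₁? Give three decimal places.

δ = d·√n = 0.52 × √85 = 4.7942

δ ≈ 4.794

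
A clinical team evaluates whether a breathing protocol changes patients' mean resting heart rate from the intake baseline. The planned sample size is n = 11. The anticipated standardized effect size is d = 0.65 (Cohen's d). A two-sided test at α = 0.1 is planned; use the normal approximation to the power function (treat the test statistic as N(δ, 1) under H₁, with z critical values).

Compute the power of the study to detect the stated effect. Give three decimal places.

Noncentrality parameter: δ = d·√n = 0.65 × √11 = 2.1558
Two-sided α = 0.1 → critical value z_{0.05} = 1.645.
Power = Φ(δ − 1.645) + Φ(−δ − 1.645) = Φ(0.511) + Φ(-3.801) = 0.6953 + 0.0001 = 0.6954.

Power ≈ 0.695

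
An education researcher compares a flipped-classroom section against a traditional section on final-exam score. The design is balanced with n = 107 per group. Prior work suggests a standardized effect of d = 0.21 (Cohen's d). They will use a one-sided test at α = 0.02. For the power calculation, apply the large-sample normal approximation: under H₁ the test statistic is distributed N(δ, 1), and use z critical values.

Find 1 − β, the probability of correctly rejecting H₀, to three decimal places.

Noncentrality parameter: δ = d·√(n/2) = 0.21 × √(107/2) = 1.5360
Critical value for a one-sided test at α = 0.02: z_α = 2.054.
Power = Φ(δ − 2.054) = Φ(-0.518) = 0.3023.

Power ≈ 0.302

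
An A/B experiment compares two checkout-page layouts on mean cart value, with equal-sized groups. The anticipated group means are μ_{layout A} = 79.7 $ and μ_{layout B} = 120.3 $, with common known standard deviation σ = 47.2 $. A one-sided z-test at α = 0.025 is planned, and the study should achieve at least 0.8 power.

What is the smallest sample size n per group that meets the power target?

Standardized effect: d = |μ_{layout A} − μ_{layout B}| / σ = |79.7 − 120.3| / 47.2 = 0.8602
For power 0.8 need Φ(δ − z_{0.025}) = 0.8, so δ = z_{0.025} + z_{0.20} = 1.960 + 0.842 = 2.802.
δ = d·√(n/2) ⇒ n = 2(δ/d)² = 2 × (2.802 / 0.8602)² = 21.22.
Round up to the next whole unit.

n = 22 per group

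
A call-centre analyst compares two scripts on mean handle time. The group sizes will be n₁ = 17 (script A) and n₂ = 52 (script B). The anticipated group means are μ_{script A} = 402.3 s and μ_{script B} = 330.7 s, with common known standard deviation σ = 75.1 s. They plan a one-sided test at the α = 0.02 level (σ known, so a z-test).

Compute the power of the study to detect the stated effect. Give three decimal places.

Standardized effect: d = |μ_{script A} − μ_{script B}| / σ = |402.3 − 330.7| / 75.1 = 0.9534
Noncentrality parameter: λ = d / √(1/n₁ + 1/n₂) = 0.9534 / √(1/17 + 1/52) = 3.4125
Critical value for a one-sided test at α = 0.02: z_α = 2.054.
Power = P(Z > 2.054 − λ) = Φ(1.359) = 0.9129.

Power ≈ 0.913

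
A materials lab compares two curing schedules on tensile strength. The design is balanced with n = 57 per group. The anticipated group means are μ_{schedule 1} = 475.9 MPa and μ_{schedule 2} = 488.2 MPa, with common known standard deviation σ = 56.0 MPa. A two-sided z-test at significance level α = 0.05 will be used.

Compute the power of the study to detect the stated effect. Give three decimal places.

Power ≈ 0.216

Standardized effect: d = |μ_{schedule 1} − μ_{schedule 2}| / σ = |475.9 − 488.2| / 56.0 = 0.2196
Noncentrality parameter: δ = d·√(n/2) = 0.2196 × √(57/2) = 1.1726
Critical value for a two-sided test at α = 0.05: z_{α/2} = 1.960.
Power = Φ(δ − 1.960) + Φ(−δ − 1.960) = Φ(-0.787) + Φ(-3.133) = 0.2155 + 0.0009 = 0.2164.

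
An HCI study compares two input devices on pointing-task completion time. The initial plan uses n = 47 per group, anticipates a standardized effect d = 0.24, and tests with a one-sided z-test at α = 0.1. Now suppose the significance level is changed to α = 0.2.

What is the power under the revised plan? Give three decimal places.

δ = d·√(n/2) = 0.24 × √(47/2) = 1.1634 (unchanged). New critical value: z_{0.2} = 0.842.
Revised power = P(Z > 0.842 − δ) = Φ(0.322) = 0.6262.

Power ≈ 0.626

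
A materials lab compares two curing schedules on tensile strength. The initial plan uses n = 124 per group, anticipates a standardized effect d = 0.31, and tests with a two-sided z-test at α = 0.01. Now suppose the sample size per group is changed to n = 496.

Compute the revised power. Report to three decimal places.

With n = 496 per group: δ = d·√(n/2) = 0.31 × √(496/2) = 4.8819. Critical value z_{0.005} = 2.576.
Revised power = Φ(δ − 2.576) + Φ(−δ − 2.576) = Φ(2.306) + Φ(-7.458) = 0.9894 + 0.0000 = 0.9894.

Power ≈ 0.989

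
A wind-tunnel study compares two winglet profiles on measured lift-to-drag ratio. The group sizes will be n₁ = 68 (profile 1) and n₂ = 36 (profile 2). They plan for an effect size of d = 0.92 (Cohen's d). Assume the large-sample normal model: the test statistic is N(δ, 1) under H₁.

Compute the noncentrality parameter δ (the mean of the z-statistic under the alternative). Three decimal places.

δ = d / √(1/n₁ + 1/n₂) = 0.92 / √(1/68 + 1/36) = 4.4635

δ ≈ 4.464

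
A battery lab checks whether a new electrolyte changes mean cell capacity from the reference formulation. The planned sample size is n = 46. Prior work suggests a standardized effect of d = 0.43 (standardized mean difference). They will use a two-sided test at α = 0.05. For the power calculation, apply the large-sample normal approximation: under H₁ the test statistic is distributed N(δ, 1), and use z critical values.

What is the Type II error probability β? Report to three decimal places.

Noncentrality parameter: λ = d·√n = 0.43 × √46 = 2.9164
Two-sided α = 0.05 → critical value z_{0.025} = 1.960.
Power = Φ(λ − 1.960) + Φ(−λ − 1.960) = Φ(0.956) + Φ(-4.876) = 0.8306 + 0.0000 = 0.8306.
Type II error: β = 1 − power = 1 − 0.8306 = 0.1694.

β ≈ 0.169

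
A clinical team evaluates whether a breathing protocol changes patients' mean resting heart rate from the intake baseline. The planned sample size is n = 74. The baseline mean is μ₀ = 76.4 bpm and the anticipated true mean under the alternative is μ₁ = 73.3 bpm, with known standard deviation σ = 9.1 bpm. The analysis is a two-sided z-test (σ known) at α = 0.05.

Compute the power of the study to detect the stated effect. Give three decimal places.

Standardized effect: d = |μ₁ − μ₀| / σ = |73.3 − 76.4| / 9.1 = 0.3407
Noncentrality parameter: δ = d·√n = 0.3407 × √74 = 2.9305
Critical value for a two-sided test at α = 0.05: z_{α/2} = 1.960.
Power = Φ(δ − 1.960) + Φ(−δ − 1.960) = Φ(0.970) + Φ(-4.890) = 0.8341 + 0.0000 = 0.8341.

Power ≈ 0.834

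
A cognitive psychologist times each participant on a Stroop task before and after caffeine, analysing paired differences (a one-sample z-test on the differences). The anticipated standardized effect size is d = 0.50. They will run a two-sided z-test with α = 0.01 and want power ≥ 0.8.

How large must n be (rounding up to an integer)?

n = 47

For power 0.8 need Φ(δ − z_{0.005}) = 0.8, so δ = z_{0.005} + z_{0.20} = 2.576 + 0.842 = 3.417.
(Ignoring the negligible lower-tail rejection probability gives the usual closed-form inversion.)
δ = d·√n ⇒ n = (δ/d)² = (3.417 / 0.50)² = 46.72.
Round up to the next whole unit.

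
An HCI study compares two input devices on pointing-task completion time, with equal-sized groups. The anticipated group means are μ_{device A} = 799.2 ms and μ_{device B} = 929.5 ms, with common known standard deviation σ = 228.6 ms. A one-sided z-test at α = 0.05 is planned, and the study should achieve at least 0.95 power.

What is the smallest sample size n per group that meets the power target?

Standardized effect: d = |μ_{device A} − μ_{device B}| / σ = |799.2 − 929.5| / 228.6 = 0.5700
Set Φ(δ − 1.645) = 0.95; then δ − 1.645 = Φ⁻¹(0.95) = 1.645, giving δ = 3.290.
δ = d·√(n/2) ⇒ n = 2(δ/d)² = 2 × (3.290 / 0.5700)² = 66.62.
Round up to the next whole unit.

n = 67 per group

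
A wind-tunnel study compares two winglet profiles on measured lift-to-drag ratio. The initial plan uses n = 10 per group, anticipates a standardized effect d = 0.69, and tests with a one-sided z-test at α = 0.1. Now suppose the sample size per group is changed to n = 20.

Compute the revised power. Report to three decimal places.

Power ≈ 0.816

With n = 20 per group: δ = d·√(n/2) = 0.69 × √(20/2) = 2.1820. Critical value z_{0.1} = 1.282.
Revised power = Φ(δ − 1.282) = Φ(0.900) = 0.8161.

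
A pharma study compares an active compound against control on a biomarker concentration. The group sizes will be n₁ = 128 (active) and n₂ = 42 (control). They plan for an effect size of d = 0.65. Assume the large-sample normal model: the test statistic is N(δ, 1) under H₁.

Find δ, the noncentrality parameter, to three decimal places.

δ = d / √(1/n₁ + 1/n₂) = 0.65 / √(1/128 + 1/42) = 3.6553

δ ≈ 3.655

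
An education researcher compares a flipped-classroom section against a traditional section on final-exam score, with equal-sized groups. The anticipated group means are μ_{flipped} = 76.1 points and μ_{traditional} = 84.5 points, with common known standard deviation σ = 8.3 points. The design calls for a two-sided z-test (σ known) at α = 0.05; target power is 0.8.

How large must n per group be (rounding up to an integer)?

n = 16 per group

Standardized effect: d = |μ_{flipped} − μ_{traditional}| / σ = |76.1 − 84.5| / 8.3 = 1.0120
For power 0.8 need Φ(δ − z_{0.025}) = 0.8, so δ = z_{0.025} + z_{0.20} = 1.960 + 0.842 = 2.802.
(For δ > 0 the lower-tail rejection region contributes negligibly to power, so the one-term inversion is standard.)
δ = d·√(n/2) ⇒ n = 2(δ/d)² = 2 × (2.802 / 1.0120)² = 15.33.
Rounding up, n = 16 per group.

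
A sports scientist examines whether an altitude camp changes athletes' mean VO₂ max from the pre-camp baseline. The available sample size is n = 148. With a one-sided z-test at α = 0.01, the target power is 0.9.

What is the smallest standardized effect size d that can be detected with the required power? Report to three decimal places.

d ≈ 0.297

Need Φ(δ − 2.326) = 0.9, so δ = 2.326 + 1.282 = 3.608.
δ = d·√n ⇒ d = δ/√n = 3.608/√148 = 0.2966.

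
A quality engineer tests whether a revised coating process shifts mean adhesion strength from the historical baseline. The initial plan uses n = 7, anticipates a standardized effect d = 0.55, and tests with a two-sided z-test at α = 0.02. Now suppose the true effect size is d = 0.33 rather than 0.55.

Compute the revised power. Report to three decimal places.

Power ≈ 0.074

With d = 0.33: δ = d·√n = 0.33 × √7 = 0.8731. Critical value z_{0.01} = 2.326.
Revised power = Φ(δ − 2.326) + Φ(−δ − 2.326) = Φ(-1.453) + Φ(-3.199) = 0.0731 + 0.0007 = 0.0738.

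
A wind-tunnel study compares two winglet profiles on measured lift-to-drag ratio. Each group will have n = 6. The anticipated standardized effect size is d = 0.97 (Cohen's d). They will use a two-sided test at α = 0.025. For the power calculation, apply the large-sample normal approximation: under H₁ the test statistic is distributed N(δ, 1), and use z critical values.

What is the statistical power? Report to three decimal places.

Power ≈ 0.287

Noncentrality parameter: δ = d·√(n/2) = 0.97 × √(6/2) = 1.6801
Two-sided α = 0.025 → critical value z_{0.0125} = 2.241.
Power = Φ(δ − 2.241) + Φ(−δ − 2.241) = Φ(-0.561) + Φ(-3.921) = 0.2873 + 0.0000 = 0.2873.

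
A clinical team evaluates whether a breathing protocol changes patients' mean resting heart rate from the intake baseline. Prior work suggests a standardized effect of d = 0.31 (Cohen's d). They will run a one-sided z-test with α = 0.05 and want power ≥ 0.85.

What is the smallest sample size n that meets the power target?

n = 75

Set Φ(δ − 1.645) = 0.85; then δ − 1.645 = Φ⁻¹(0.85) = 1.036, giving δ = 2.681.
δ = d·√n ⇒ n = (δ/d)² = (2.681 / 0.31)² = 74.81.
Round up to the next whole unit.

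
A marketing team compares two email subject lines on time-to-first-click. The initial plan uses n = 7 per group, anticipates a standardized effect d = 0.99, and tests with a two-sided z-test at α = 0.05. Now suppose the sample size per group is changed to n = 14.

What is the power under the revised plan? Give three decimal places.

With n = 14 per group: δ = d·√(n/2) = 0.99 × √(14/2) = 2.6193. Critical value z_{0.025} = 1.960.
Revised power = Φ(δ − 1.960) + Φ(−δ − 1.960) = Φ(0.659) + Φ(-4.579) = 0.7452 + 0.0000 = 0.7452.

Power ≈ 0.745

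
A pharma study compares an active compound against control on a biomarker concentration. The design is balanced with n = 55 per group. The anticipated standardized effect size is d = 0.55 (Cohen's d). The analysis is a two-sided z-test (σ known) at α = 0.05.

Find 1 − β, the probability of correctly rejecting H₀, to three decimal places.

Noncentrality parameter: λ = d·√(n/2) = 0.55 × √(55/2) = 2.8842
Two-sided α = 0.05 → critical value z_{0.025} = 1.960.
Power = Φ(λ − 1.960) + Φ(−λ − 1.960) = Φ(0.924) + Φ(-4.844) = 0.8223 + 0.0000 = 0.8223.

Power ≈ 0.822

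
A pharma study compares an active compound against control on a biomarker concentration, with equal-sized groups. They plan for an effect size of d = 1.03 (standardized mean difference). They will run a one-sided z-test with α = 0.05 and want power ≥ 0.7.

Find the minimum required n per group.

For power 0.7 need Φ(δ − z_{0.05}) = 0.7, so δ = z_{0.05} + z_{0.30} = 1.645 + 0.524 = 2.169.
δ = d·√(n/2) ⇒ n = 2(δ/d)² = 2 × (2.169 / 1.03)² = 8.87.
Rounding up, n = 9 per group.

n = 9 per group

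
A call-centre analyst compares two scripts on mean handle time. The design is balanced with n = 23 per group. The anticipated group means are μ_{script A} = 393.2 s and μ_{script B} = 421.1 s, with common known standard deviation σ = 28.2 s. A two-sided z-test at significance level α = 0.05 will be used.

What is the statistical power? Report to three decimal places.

Power ≈ 0.919

Standardized effect: d = |μ_{script A} − μ_{script B}| / σ = |393.2 − 421.1| / 28.2 = 0.9894
Noncentrality parameter: δ = d·√(n/2) = 0.9894 × √(23/2) = 3.3551
Critical value for a two-sided test at α = 0.05: z_{α/2} = 1.960.
Power = Φ(δ − 1.960) + Φ(−δ − 1.960) = Φ(1.395) + Φ(-5.315) = 0.9185 + 0.0000 = 0.9185.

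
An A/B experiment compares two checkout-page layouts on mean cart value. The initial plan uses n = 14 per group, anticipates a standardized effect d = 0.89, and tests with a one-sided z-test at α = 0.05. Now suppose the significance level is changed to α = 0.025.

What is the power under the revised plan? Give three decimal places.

δ = d·√(n/2) = 0.89 × √(14/2) = 2.3547 (unchanged). New critical value: z_{0.025} = 1.960.
Revised power = Φ(δ − 1.960) = Φ(0.395) = 0.6535.

Power ≈ 0.653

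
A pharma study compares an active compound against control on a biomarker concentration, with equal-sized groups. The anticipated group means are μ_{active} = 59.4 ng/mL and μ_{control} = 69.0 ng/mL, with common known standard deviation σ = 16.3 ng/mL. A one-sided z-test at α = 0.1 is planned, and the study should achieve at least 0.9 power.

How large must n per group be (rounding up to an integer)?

n = 38 per group

Standardized effect: d = |μ_{active} − μ_{control}| / σ = |59.4 − 69.0| / 16.3 = 0.5890
Set Φ(δ − 1.282) = 0.9; then δ − 1.282 = Φ⁻¹(0.9) = 1.282, giving δ = 2.563.
δ = d·√(n/2) ⇒ n = 2(δ/d)² = 2 × (2.563 / 0.5890)² = 37.88.
Round up to the next whole unit.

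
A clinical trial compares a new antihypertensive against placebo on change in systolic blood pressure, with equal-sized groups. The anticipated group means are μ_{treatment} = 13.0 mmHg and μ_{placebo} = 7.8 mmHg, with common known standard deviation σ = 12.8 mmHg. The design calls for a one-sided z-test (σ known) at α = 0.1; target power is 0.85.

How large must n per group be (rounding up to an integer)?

Standardized effect: d = |μ_{treatment} − μ_{placebo}| / σ = |13.0 − 7.8| / 12.8 = 0.4062
For power 0.85 need Φ(δ − z_{0.1}) = 0.85, so δ = z_{0.1} + z_{0.15} = 1.282 + 1.036 = 2.318.
δ = d·√(n/2) ⇒ n = 2(δ/d)² = 2 × (2.318 / 0.4062)² = 65.11.
Rounding up, n = 66 per group.

n = 66 per group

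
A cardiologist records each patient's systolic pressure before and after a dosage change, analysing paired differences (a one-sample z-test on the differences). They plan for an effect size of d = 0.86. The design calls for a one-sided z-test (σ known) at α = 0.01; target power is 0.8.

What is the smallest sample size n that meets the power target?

Set Φ(δ − 2.326) = 0.8; then δ − 2.326 = Φ⁻¹(0.8) = 0.842, giving δ = 3.168.
δ = d·√n ⇒ n = (δ/d)² = (3.168 / 0.86)² = 13.57.
Rounding up, n = 14.

n = 14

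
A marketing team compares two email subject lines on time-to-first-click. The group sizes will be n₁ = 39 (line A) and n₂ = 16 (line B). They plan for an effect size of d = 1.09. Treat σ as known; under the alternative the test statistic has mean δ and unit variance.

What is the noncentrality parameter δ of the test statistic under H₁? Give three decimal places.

δ = d / √(1/n₁ + 1/n₂) = 1.09 / √(1/39 + 1/16) = 3.6714

δ ≈ 3.671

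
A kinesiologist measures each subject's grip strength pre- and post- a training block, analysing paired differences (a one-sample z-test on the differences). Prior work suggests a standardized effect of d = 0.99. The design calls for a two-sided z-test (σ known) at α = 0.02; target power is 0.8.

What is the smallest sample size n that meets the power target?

n = 11

For power 0.8 need Φ(δ − z_{0.01}) = 0.8, so δ = z_{0.01} + z_{0.20} = 2.326 + 0.842 = 3.168.
(Ignoring the negligible lower-tail rejection probability gives the usual closed-form inversion.)
δ = d·√n ⇒ n = (δ/d)² = (3.168 / 0.99)² = 10.24.
Rounding up, n = 11.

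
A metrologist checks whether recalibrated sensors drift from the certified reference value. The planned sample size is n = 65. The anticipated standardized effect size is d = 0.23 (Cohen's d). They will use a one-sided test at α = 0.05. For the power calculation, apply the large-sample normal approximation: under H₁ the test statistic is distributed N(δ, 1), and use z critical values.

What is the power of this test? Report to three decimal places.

Noncentrality parameter: δ = d·√n = 0.23 × √65 = 1.8543
Critical value for a one-sided test at α = 0.05: z_α = 1.645.
Power = P(Z > 1.645 − δ) = Φ(0.209) = 0.5830.

Power ≈ 0.583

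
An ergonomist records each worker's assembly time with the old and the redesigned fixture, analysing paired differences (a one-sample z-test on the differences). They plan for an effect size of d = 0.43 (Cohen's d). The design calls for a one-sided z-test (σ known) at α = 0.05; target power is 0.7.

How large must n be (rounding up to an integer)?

For power 0.7 need Φ(δ − z_{0.05}) = 0.7, so δ = z_{0.05} + z_{0.30} = 1.645 + 0.524 = 2.169.
δ = d·√n ⇒ n = (δ/d)² = (2.169 / 0.43)² = 25.45.
Rounding up, n = 26.

n = 26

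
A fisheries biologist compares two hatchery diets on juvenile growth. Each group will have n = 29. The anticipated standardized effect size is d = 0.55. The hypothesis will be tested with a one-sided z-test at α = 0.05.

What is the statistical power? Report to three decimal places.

Noncentrality parameter: δ = d·√(n/2) = 0.55 × √(29/2) = 2.0943
One-sided α = 0.05 → critical value z_{0.05} = 1.645.
Power = Φ(δ − 1.645) = Φ(0.449) = 0.6735.

Power ≈ 0.673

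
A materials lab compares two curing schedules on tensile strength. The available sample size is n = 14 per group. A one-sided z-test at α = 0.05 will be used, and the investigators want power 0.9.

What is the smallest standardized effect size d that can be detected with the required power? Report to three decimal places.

d ≈ 1.106

Need Φ(δ − 1.645) = 0.9, so δ = 1.645 + 1.282 = 2.926.
δ = d·√(n/2) ⇒ d = δ/√(n/2) = 2.926/√(14/2) = 1.1061.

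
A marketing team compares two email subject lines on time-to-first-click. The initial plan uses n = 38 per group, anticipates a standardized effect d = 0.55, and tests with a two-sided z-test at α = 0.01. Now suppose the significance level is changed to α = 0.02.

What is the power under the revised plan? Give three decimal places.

δ = d·√(n/2) = 0.55 × √(38/2) = 2.3974 (unchanged). New critical value: z_{0.01} = 2.326.
Revised power = Φ(δ − 2.326) + Φ(−δ − 2.326) = Φ(0.071) + Φ(-4.724) = 0.5283 + 0.0000 = 0.5283.

Power ≈ 0.528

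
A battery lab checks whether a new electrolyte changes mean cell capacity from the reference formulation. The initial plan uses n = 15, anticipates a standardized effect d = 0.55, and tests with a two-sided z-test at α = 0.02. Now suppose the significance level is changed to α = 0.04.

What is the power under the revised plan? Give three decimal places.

δ = d·√n = 0.55 × √15 = 2.1301 (unchanged). New critical value: z_{0.02} = 2.054.
Revised power = Φ(δ − 2.054) + Φ(−δ − 2.054) = Φ(0.076) + Φ(-4.184) = 0.5304 + 0.0000 = 0.5305.

Power ≈ 0.530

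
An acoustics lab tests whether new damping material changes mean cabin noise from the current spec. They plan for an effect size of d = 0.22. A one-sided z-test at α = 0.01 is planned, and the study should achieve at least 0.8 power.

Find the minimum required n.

n = 208

For power 0.8 need Φ(δ − z_{0.01}) = 0.8, so δ = z_{0.01} + z_{0.20} = 2.326 + 0.842 = 3.168.
δ = d·√n ⇒ n = (δ/d)² = (3.168 / 0.22)² = 207.36.
Round up to the next whole unit.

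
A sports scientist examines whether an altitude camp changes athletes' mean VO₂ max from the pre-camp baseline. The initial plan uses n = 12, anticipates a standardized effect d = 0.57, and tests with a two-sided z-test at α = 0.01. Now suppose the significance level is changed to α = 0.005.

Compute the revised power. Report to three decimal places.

Power ≈ 0.203

δ = d·√n = 0.57 × √12 = 1.9745 (unchanged). New critical value: z_{0.0025} = 2.807.
Revised power = Φ(δ − 2.807) + Φ(−δ − 2.807) = Φ(-0.832) + Φ(-4.782) = 0.2026 + 0.0000 = 0.2026.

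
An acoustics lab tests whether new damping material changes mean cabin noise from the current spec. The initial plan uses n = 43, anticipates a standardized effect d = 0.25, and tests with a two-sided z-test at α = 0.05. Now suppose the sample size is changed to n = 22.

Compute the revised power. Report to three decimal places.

With n = 22: δ = d·√n = 0.25 × √22 = 1.1726. Critical value z_{0.025} = 1.960.
Revised power = Φ(δ − 1.960) + Φ(−δ − 1.960) = Φ(-0.787) + Φ(-3.133) = 0.2155 + 0.0009 = 0.2164.

Power ≈ 0.216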